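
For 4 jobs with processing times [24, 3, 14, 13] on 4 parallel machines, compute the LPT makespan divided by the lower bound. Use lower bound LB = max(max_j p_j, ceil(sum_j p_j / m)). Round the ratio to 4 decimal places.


LPT order: [24, 14, 13, 3]
Machine loads after assignment: [24, 14, 13, 3]
LPT makespan = 24
Lower bound = max(max_job, ceil(total/4)) = max(24, 14) = 24
Ratio = 24 / 24 = 1.0

1.0


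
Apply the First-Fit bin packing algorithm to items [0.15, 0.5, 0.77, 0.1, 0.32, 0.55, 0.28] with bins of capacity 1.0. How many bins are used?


Place items sequentially using First-Fit:
  Item 0.15 -> new Bin 1
  Item 0.5 -> Bin 1 (now 0.65)
  Item 0.77 -> new Bin 2
  Item 0.1 -> Bin 1 (now 0.75)
  Item 0.32 -> new Bin 3
  Item 0.55 -> Bin 3 (now 0.87)
  Item 0.28 -> new Bin 4
Total bins used = 4

4


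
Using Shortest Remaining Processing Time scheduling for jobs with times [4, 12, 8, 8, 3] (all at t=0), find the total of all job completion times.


Since all jobs arrive at t=0, SRPT equals SPT ordering.
SPT order: [3, 4, 8, 8, 12]
Completion times:
  Job 1: p=3, C=3
  Job 2: p=4, C=7
  Job 3: p=8, C=15
  Job 4: p=8, C=23
  Job 5: p=12, C=35
Total completion time = 3 + 7 + 15 + 23 + 35 = 83

83


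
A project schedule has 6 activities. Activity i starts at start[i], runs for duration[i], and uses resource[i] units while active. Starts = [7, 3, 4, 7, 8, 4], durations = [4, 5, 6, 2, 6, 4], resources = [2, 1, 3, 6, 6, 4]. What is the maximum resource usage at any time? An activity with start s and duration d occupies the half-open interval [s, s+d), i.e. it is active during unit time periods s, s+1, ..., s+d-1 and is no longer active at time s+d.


Each activity i is active on [start_i, start_i + duration_i).
Compute total resource usage per time slot:
  t=0: active resources = [], total = 0
  t=1: active resources = [], total = 0
  t=2: active resources = [], total = 0
  t=3: active resources = [1], total = 1
  t=4: active resources = [1, 3, 4], total = 8
  t=5: active resources = [1, 3, 4], total = 8
  t=6: active resources = [1, 3, 4], total = 8
  t=7: active resources = [2, 1, 3, 6, 4], total = 16
  t=8: active resources = [2, 3, 6, 6], total = 17
  t=9: active resources = [2, 3, 6], total = 11
  t=10: active resources = [2, 6], total = 8
  t=11: active resources = [6], total = 6
  t=12: active resources = [6], total = 6
  t=13: active resources = [6], total = 6
Peak resource demand = 17

17


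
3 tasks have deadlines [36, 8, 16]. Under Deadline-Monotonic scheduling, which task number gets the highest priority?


Sort tasks by relative deadline (ascending):
  Task 2: deadline = 8
  Task 3: deadline = 16
  Task 1: deadline = 36
Priority order (highest first): [2, 3, 1]
Highest priority task = 2

2


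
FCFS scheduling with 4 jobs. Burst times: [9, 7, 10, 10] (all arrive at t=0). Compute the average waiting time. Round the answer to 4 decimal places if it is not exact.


FCFS order (as given): [9, 7, 10, 10]
Waiting times:
  Job 1: wait = 0
  Job 2: wait = 9
  Job 3: wait = 16
  Job 4: wait = 26
Sum of waiting times = 51
Average waiting time = 51/4 = 12.75

12.75


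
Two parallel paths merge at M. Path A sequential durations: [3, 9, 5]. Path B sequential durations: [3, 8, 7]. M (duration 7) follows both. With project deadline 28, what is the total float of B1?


Forward pass: ES(B1) = sum of predecessors on chain B = 0
EF = ES + duration = 0 + 3 = 3
Backward pass: LF(M) = deadline = 28; LS(M) = 28 - 7 = 21
LF(B1) = LS(M) - sum(successors on chain B) = 21 - 15 = 6
LS = LF - duration = 6 - 3 = 3
Total float = LS - ES = 3 - 0 = 3

3


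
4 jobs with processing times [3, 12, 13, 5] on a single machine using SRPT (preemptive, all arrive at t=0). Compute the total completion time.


Since all jobs arrive at t=0, SRPT equals SPT ordering.
SPT order: [3, 5, 12, 13]
Completion times:
  Job 1: p=3, C=3
  Job 2: p=5, C=8
  Job 3: p=12, C=20
  Job 4: p=13, C=33
Total completion time = 3 + 8 + 20 + 33 = 64

64


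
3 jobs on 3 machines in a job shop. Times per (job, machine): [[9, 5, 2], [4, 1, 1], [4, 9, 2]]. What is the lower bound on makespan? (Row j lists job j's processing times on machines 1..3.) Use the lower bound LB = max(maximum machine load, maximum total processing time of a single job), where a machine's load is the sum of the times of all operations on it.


Machine loads:
  Machine 1: 9 + 4 + 4 = 17
  Machine 2: 5 + 1 + 9 = 15
  Machine 3: 2 + 1 + 2 = 5
Max machine load = 17
Job totals:
  Job 1: 16
  Job 2: 6
  Job 3: 15
Max job total = 16
Lower bound = max(17, 16) = 17

17


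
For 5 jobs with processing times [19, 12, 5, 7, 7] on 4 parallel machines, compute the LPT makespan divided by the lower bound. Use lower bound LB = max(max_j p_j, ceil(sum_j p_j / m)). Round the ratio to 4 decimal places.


LPT order: [19, 12, 7, 7, 5]
Machine loads after assignment: [19, 12, 12, 7]
LPT makespan = 19
Lower bound = max(max_job, ceil(total/4)) = max(19, 13) = 19
Ratio = 19 / 19 = 1.0

1.0


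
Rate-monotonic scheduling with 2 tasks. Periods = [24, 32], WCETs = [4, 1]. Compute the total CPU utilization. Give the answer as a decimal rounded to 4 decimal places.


Compute individual utilizations (exact fractions):
  Task 1: C/T = 4/24 = 1/6 (approx. 0.1667)
  Task 2: C/T = 1/32 (approx. 0.0313)
Total utilization U = 1/6 + 1/32 = 19/96
Rounded to 4 decimal places: U = 0.1979
RM (Liu & Layland) bound for 2 tasks = 0.828427; compare with U = 19/96 (approx. 0.197917)
U <= bound, so schedulable by RM sufficient condition.

0.1979


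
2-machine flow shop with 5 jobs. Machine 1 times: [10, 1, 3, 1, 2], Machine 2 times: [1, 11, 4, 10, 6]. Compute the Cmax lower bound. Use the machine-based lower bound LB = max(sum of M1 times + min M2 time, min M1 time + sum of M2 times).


LB1 = sum(M1 times) + min(M2 times) = 17 + 1 = 18
LB2 = min(M1 times) + sum(M2 times) = 1 + 32 = 33
Lower bound = max(LB1, LB2) = max(18, 33) = 33

33


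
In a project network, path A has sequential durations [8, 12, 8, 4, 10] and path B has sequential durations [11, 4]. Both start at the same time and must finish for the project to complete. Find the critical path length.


Path A total = 8 + 12 + 8 + 4 + 10 = 42
Path B total = 11 + 4 = 15
Critical path = longest path = max(42, 15) = 42

42


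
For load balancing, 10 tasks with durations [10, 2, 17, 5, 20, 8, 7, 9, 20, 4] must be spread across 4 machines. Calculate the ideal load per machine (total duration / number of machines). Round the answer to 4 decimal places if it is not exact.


Total processing time = 10 + 2 + 17 + 5 + 20 + 8 + 7 + 9 + 20 + 4 = 102
Number of machines = 4
Ideal balanced load = 102 / 4 = 25.5

25.5


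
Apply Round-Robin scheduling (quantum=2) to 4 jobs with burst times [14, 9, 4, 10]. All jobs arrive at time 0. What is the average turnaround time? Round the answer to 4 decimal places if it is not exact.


Time quantum = 2
Execution trace:
  J1 runs 2 units, time = 2
  J2 runs 2 units, time = 4
  J3 runs 2 units, time = 6
  J4 runs 2 units, time = 8
  J1 runs 2 units, time = 10
  J2 runs 2 units, time = 12
  J3 runs 2 units, time = 14
  J4 runs 2 units, time = 16
  J1 runs 2 units, time = 18
  J2 runs 2 units, time = 20
  J4 runs 2 units, time = 22
  J1 runs 2 units, time = 24
  J2 runs 2 units, time = 26
  J4 runs 2 units, time = 28
  J1 runs 2 units, time = 30
  J2 runs 1 units, time = 31
  J4 runs 2 units, time = 33
  J1 runs 2 units, time = 35
  J1 runs 2 units, time = 37
Finish times: [37, 31, 14, 33]
Average turnaround = 115/4 = 28.75

28.75


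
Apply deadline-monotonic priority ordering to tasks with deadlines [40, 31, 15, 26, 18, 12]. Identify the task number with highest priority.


Sort tasks by relative deadline (ascending):
  Task 6: deadline = 12
  Task 3: deadline = 15
  Task 5: deadline = 18
  Task 4: deadline = 26
  Task 2: deadline = 31
  Task 1: deadline = 40
Priority order (highest first): [6, 3, 5, 4, 2, 1]
Highest priority task = 6

6


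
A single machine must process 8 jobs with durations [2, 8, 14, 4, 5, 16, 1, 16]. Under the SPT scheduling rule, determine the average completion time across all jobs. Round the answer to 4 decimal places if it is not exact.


Sort jobs by processing time (SPT order): [1, 2, 4, 5, 8, 14, 16, 16]
Compute completion times sequentially:
  Job 1: processing = 1, completes at 1
  Job 2: processing = 2, completes at 3
  Job 3: processing = 4, completes at 7
  Job 4: processing = 5, completes at 12
  Job 5: processing = 8, completes at 20
  Job 6: processing = 14, completes at 34
  Job 7: processing = 16, completes at 50
  Job 8: processing = 16, completes at 66
Sum of completion times = 193
Average completion time = 193/8 = 24.125

24.125


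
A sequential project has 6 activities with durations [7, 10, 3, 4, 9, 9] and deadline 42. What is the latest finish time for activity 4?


LF(activity 4) = deadline - sum of successor durations
Successors: activities 5 through 6 with durations [9, 9]
Sum of successor durations = 18
LF = 42 - 18 = 24

24


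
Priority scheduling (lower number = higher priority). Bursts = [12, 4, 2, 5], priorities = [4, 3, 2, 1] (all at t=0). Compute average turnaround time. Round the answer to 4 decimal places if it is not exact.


Sort by priority (ascending = highest first):
Order: [(1, 5), (2, 2), (3, 4), (4, 12)]
Completion times:
  Priority 1, burst=5, C=5
  Priority 2, burst=2, C=7
  Priority 3, burst=4, C=11
  Priority 4, burst=12, C=23
Average turnaround = 46/4 = 11.5

11.5


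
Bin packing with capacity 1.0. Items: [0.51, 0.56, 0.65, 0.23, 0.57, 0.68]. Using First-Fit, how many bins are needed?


Place items sequentially using First-Fit:
  Item 0.51 -> new Bin 1
  Item 0.56 -> new Bin 2
  Item 0.65 -> new Bin 3
  Item 0.23 -> Bin 1 (now 0.74)
  Item 0.57 -> new Bin 4
  Item 0.68 -> new Bin 5
Total bins used = 5

5


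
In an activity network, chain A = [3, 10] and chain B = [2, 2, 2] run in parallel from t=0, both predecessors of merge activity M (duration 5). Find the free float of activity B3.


ES(B3) = sum of predecessors on chain B = 4
EF(B3) = ES + duration = 4 + 2 = 6
Successor of B3 is M. ES(M) = max(sum(A), sum(B)) = max(13, 6) = 13
Free float = ES(successor) - EF(current) = 13 - 6 = 7

7


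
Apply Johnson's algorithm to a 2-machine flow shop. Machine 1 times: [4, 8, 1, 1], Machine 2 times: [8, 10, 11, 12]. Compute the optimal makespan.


Apply Johnson's rule:
  Group 1 (a <= b): [(3, 1, 11), (4, 1, 12), (1, 4, 8), (2, 8, 10)]
  Group 2 (a > b): []
Optimal job order: [3, 4, 1, 2]
Schedule:
  Job 3: M1 done at 1, M2 done at 12
  Job 4: M1 done at 2, M2 done at 24
  Job 1: M1 done at 6, M2 done at 32
  Job 2: M1 done at 14, M2 done at 42
Makespan = 42

42


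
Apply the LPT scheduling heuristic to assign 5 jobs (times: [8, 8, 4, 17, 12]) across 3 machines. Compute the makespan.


Sort jobs in decreasing order (LPT): [17, 12, 8, 8, 4]
Assign each job to the least loaded machine:
  Machine 1: jobs [17], load = 17
  Machine 2: jobs [12, 4], load = 16
  Machine 3: jobs [8, 8], load = 16
Makespan = max load = 17

17


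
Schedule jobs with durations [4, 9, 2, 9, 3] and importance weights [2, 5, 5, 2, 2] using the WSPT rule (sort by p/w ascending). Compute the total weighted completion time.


Compute p/w ratios and sort ascending (WSPT): [(2, 5), (3, 2), (9, 5), (4, 2), (9, 2)]
Compute weighted completion times:
  Job (p=2,w=5): C=2, w*C=5*2=10
  Job (p=3,w=2): C=5, w*C=2*5=10
  Job (p=9,w=5): C=14, w*C=5*14=70
  Job (p=4,w=2): C=18, w*C=2*18=36
  Job (p=9,w=2): C=27, w*C=2*27=54
Total weighted completion time = 180

180


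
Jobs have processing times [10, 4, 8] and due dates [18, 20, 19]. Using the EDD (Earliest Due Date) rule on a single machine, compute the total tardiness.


Sort by due date (EDD order): [(10, 18), (8, 19), (4, 20)]
Compute completion times and tardiness:
  Job 1: p=10, d=18, C=10, tardiness=max(0,10-18)=0
  Job 2: p=8, d=19, C=18, tardiness=max(0,18-19)=0
  Job 3: p=4, d=20, C=22, tardiness=max(0,22-20)=2
Total tardiness = 2

2


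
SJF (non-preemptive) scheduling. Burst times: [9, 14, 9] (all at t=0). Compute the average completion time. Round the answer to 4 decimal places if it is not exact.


SJF order (ascending): [9, 9, 14]
Completion times:
  Job 1: burst=9, C=9
  Job 2: burst=9, C=18
  Job 3: burst=14, C=32
Average completion = 59/3 = 19.6667

19.6667


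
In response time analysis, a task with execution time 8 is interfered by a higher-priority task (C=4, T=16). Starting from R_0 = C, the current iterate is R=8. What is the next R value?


R_next = C + ceil(R_prev / T_hp) * C_hp
ceil(8 / 16) = ceil(0.5) = 1
Interference = 1 * 4 = 4
R_next = 8 + 4 = 12

12


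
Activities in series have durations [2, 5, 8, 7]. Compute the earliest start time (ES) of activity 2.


Activity 2 starts after activities 1 through 1 complete.
Predecessor durations: [2]
ES = 2 = 2

2


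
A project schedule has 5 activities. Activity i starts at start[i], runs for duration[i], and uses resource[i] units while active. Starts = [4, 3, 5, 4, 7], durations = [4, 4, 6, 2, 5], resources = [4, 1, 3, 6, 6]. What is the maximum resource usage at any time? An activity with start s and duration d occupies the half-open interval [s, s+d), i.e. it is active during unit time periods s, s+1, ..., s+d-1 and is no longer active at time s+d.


Each activity i is active on [start_i, start_i + duration_i).
Compute total resource usage per time slot:
  t=0: active resources = [], total = 0
  t=1: active resources = [], total = 0
  t=2: active resources = [], total = 0
  t=3: active resources = [1], total = 1
  t=4: active resources = [4, 1, 6], total = 11
  t=5: active resources = [4, 1, 3, 6], total = 14
  t=6: active resources = [4, 1, 3], total = 8
  t=7: active resources = [4, 3, 6], total = 13
  t=8: active resources = [3, 6], total = 9
  t=9: active resources = [3, 6], total = 9
  t=10: active resources = [3, 6], total = 9
  t=11: active resources = [6], total = 6
Peak resource demand = 14

14


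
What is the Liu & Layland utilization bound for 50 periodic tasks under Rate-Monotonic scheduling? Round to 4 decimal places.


Compute 2^(1/50) = 1.0139594798
Subtract 1: 1.0139594798 - 1 = 0.0139594798
Multiply by n: 50 * 0.0139594798 = 0.6979739900
Round to 4 dp: 0.6980

0.6980


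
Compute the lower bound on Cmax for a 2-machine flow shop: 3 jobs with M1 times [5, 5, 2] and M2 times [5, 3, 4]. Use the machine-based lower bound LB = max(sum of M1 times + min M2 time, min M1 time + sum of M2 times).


LB1 = sum(M1 times) + min(M2 times) = 12 + 3 = 15
LB2 = min(M1 times) + sum(M2 times) = 2 + 12 = 14
Lower bound = max(LB1, LB2) = max(15, 14) = 15

15


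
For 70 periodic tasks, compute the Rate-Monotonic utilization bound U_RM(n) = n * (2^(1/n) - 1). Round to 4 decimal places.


Compute 2^(1/70) = 1.0099512906
Subtract 1: 1.0099512906 - 1 = 0.0099512906
Multiply by n: 70 * 0.0099512906 = 0.6965903420
Round to 4 dp: 0.6966

0.6966


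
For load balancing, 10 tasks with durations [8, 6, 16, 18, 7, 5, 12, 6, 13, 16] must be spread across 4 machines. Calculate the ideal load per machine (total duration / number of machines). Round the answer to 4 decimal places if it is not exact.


Total processing time = 8 + 6 + 16 + 18 + 7 + 5 + 12 + 6 + 13 + 16 = 107
Number of machines = 4
Ideal balanced load = 107 / 4 = 26.75

26.75


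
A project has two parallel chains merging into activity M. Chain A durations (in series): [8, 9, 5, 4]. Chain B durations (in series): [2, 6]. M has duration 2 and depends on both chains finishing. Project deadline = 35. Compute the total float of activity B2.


Forward pass: ES(B2) = sum of predecessors on chain B = 2
EF = ES + duration = 2 + 6 = 8
Backward pass: LF(M) = deadline = 35; LS(M) = 35 - 2 = 33
LF(B2) = LS(M) - sum(successors on chain B) = 33 - 0 = 33
LS = LF - duration = 33 - 6 = 27
Total float = LS - ES = 27 - 2 = 25

25


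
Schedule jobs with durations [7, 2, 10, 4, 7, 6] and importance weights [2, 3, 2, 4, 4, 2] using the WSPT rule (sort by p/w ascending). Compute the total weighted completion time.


Compute p/w ratios and sort ascending (WSPT): [(2, 3), (4, 4), (7, 4), (6, 2), (7, 2), (10, 2)]
Compute weighted completion times:
  Job (p=2,w=3): C=2, w*C=3*2=6
  Job (p=4,w=4): C=6, w*C=4*6=24
  Job (p=7,w=4): C=13, w*C=4*13=52
  Job (p=6,w=2): C=19, w*C=2*19=38
  Job (p=7,w=2): C=26, w*C=2*26=52
  Job (p=10,w=2): C=36, w*C=2*36=72
Total weighted completion time = 244

244


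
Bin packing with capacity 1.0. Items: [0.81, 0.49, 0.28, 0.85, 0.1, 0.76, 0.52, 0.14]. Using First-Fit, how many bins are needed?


Place items sequentially using First-Fit:
  Item 0.81 -> new Bin 1
  Item 0.49 -> new Bin 2
  Item 0.28 -> Bin 2 (now 0.77)
  Item 0.85 -> new Bin 3
  Item 0.1 -> Bin 1 (now 0.91)
  Item 0.76 -> new Bin 4
  Item 0.52 -> new Bin 5
  Item 0.14 -> Bin 2 (now 0.91)
Total bins used = 5

5


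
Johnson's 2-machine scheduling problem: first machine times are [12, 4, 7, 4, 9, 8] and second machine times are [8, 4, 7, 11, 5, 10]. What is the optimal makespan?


Apply Johnson's rule:
  Group 1 (a <= b): [(2, 4, 4), (4, 4, 11), (3, 7, 7), (6, 8, 10)]
  Group 2 (a > b): [(1, 12, 8), (5, 9, 5)]
Optimal job order: [2, 4, 3, 6, 1, 5]
Schedule:
  Job 2: M1 done at 4, M2 done at 8
  Job 4: M1 done at 8, M2 done at 19
  Job 3: M1 done at 15, M2 done at 26
  Job 6: M1 done at 23, M2 done at 36
  Job 1: M1 done at 35, M2 done at 44
  Job 5: M1 done at 44, M2 done at 49
Makespan = 49

49


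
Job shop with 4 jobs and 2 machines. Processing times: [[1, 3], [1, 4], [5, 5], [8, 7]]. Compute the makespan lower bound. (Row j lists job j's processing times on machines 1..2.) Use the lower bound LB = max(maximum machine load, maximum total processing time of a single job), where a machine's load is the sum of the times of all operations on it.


Machine loads:
  Machine 1: 1 + 1 + 5 + 8 = 15
  Machine 2: 3 + 4 + 5 + 7 = 19
Max machine load = 19
Job totals:
  Job 1: 4
  Job 2: 5
  Job 3: 10
  Job 4: 15
Max job total = 15
Lower bound = max(19, 15) = 19

19


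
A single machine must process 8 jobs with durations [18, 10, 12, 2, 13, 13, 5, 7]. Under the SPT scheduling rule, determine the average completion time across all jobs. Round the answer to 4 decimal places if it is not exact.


Sort jobs by processing time (SPT order): [2, 5, 7, 10, 12, 13, 13, 18]
Compute completion times sequentially:
  Job 1: processing = 2, completes at 2
  Job 2: processing = 5, completes at 7
  Job 3: processing = 7, completes at 14
  Job 4: processing = 10, completes at 24
  Job 5: processing = 12, completes at 36
  Job 6: processing = 13, completes at 49
  Job 7: processing = 13, completes at 62
  Job 8: processing = 18, completes at 80
Sum of completion times = 274
Average completion time = 274/8 = 34.25

34.25


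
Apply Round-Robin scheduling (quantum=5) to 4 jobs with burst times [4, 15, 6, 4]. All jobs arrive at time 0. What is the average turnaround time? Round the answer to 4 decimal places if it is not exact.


Time quantum = 5
Execution trace:
  J1 runs 4 units, time = 4
  J2 runs 5 units, time = 9
  J3 runs 5 units, time = 14
  J4 runs 4 units, time = 18
  J2 runs 5 units, time = 23
  J3 runs 1 units, time = 24
  J2 runs 5 units, time = 29
Finish times: [4, 29, 24, 18]
Average turnaround = 75/4 = 18.75

18.75


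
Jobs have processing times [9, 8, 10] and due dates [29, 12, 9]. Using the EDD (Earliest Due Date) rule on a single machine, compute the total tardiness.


Sort by due date (EDD order): [(10, 9), (8, 12), (9, 29)]
Compute completion times and tardiness:
  Job 1: p=10, d=9, C=10, tardiness=max(0,10-9)=1
  Job 2: p=8, d=12, C=18, tardiness=max(0,18-12)=6
  Job 3: p=9, d=29, C=27, tardiness=max(0,27-29)=0
Total tardiness = 7

7


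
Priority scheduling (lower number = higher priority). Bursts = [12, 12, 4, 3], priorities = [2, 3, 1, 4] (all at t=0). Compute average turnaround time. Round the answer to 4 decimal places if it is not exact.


Sort by priority (ascending = highest first):
Order: [(1, 4), (2, 12), (3, 12), (4, 3)]
Completion times:
  Priority 1, burst=4, C=4
  Priority 2, burst=12, C=16
  Priority 3, burst=12, C=28
  Priority 4, burst=3, C=31
Average turnaround = 79/4 = 19.75

19.75


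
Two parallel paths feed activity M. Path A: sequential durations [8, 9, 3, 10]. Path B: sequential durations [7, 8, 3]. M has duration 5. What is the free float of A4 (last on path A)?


ES(A4) = sum of predecessors on chain A = 20
EF(A4) = ES + duration = 20 + 10 = 30
Successor of A4 is M. ES(M) = max(sum(A), sum(B)) = max(30, 18) = 30
Free float = ES(successor) - EF(current) = 30 - 30 = 0

0


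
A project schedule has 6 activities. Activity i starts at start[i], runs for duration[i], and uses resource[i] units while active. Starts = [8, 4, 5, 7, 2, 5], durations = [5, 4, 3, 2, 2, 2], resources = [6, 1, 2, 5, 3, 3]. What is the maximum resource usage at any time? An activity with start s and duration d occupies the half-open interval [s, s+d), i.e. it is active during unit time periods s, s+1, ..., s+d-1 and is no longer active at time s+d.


Each activity i is active on [start_i, start_i + duration_i).
Compute total resource usage per time slot:
  t=0: active resources = [], total = 0
  t=1: active resources = [], total = 0
  t=2: active resources = [3], total = 3
  t=3: active resources = [3], total = 3
  t=4: active resources = [1], total = 1
  t=5: active resources = [1, 2, 3], total = 6
  t=6: active resources = [1, 2, 3], total = 6
  t=7: active resources = [1, 2, 5], total = 8
  t=8: active resources = [6, 5], total = 11
  t=9: active resources = [6], total = 6
  t=10: active resources = [6], total = 6
  t=11: active resources = [6], total = 6
  t=12: active resources = [6], total = 6
Peak resource demand = 11

11


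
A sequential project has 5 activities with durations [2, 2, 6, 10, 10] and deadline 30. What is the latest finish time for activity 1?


LF(activity 1) = deadline - sum of successor durations
Successors: activities 2 through 5 with durations [2, 6, 10, 10]
Sum of successor durations = 28
LF = 30 - 28 = 2

2


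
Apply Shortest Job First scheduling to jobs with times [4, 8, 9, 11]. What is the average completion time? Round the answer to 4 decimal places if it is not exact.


SJF order (ascending): [4, 8, 9, 11]
Completion times:
  Job 1: burst=4, C=4
  Job 2: burst=8, C=12
  Job 3: burst=9, C=21
  Job 4: burst=11, C=32
Average completion = 69/4 = 17.25

17.25


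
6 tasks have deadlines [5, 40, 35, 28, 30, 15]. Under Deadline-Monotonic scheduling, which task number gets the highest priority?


Sort tasks by relative deadline (ascending):
  Task 1: deadline = 5
  Task 6: deadline = 15
  Task 4: deadline = 28
  Task 5: deadline = 30
  Task 3: deadline = 35
  Task 2: deadline = 40
Priority order (highest first): [1, 6, 4, 5, 3, 2]
Highest priority task = 1

1


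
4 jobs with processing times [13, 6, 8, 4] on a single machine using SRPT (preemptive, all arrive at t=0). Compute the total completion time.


Since all jobs arrive at t=0, SRPT equals SPT ordering.
SPT order: [4, 6, 8, 13]
Completion times:
  Job 1: p=4, C=4
  Job 2: p=6, C=10
  Job 3: p=8, C=18
  Job 4: p=13, C=31
Total completion time = 4 + 10 + 18 + 31 = 63

63


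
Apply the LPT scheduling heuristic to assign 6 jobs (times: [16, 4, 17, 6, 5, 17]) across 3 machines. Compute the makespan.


Sort jobs in decreasing order (LPT): [17, 17, 16, 6, 5, 4]
Assign each job to the least loaded machine:
  Machine 1: jobs [17, 5], load = 22
  Machine 2: jobs [17, 4], load = 21
  Machine 3: jobs [16, 6], load = 22
Makespan = max load = 22

22


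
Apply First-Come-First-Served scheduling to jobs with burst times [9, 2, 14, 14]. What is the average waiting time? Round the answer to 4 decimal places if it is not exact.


FCFS order (as given): [9, 2, 14, 14]
Waiting times:
  Job 1: wait = 0
  Job 2: wait = 9
  Job 3: wait = 11
  Job 4: wait = 25
Sum of waiting times = 45
Average waiting time = 45/4 = 11.25

11.25


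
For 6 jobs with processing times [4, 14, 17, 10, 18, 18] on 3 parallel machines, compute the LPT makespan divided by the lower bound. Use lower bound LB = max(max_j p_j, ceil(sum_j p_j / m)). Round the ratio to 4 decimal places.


LPT order: [18, 18, 17, 14, 10, 4]
Machine loads after assignment: [28, 22, 31]
LPT makespan = 31
Lower bound = max(max_job, ceil(total/3)) = max(18, 27) = 27
Ratio = 31 / 27 = 1.1481

1.1481


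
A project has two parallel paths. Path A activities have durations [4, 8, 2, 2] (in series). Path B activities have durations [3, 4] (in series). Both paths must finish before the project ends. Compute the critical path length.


Path A total = 4 + 8 + 2 + 2 = 16
Path B total = 3 + 4 = 7
Critical path = longest path = max(16, 7) = 16

16


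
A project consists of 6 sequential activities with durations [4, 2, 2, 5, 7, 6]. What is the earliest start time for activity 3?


Activity 3 starts after activities 1 through 2 complete.
Predecessor durations: [4, 2]
ES = 4 + 2 = 6

6


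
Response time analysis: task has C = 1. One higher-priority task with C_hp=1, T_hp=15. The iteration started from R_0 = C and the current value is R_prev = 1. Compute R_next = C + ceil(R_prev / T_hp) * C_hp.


R_next = C + ceil(R_prev / T_hp) * C_hp
ceil(1 / 15) = ceil(0.0667) = 1
Interference = 1 * 1 = 1
R_next = 1 + 1 = 2

2


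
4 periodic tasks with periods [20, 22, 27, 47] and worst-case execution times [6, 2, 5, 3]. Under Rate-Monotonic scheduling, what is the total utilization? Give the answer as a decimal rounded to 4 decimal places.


Compute individual utilizations (exact fractions):
  Task 1: C/T = 6/20 = 3/10 (approx. 0.3)
  Task 2: C/T = 2/22 = 1/11 (approx. 0.0909)
  Task 3: C/T = 5/27 (approx. 0.1852)
  Task 4: C/T = 3/47 (approx. 0.0638)
Total utilization U = 3/10 + 1/11 + 5/27 + 3/47 = 89327/139590
Rounded to 4 decimal places: U = 0.6399
RM (Liu & Layland) bound for 4 tasks = 0.756828; compare with U = 89327/139590 (approx. 0.639924)
U <= bound, so schedulable by RM sufficient condition.

0.6399


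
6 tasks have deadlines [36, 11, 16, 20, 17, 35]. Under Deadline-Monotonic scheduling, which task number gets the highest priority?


Sort tasks by relative deadline (ascending):
  Task 2: deadline = 11
  Task 3: deadline = 16
  Task 5: deadline = 17
  Task 4: deadline = 20
  Task 6: deadline = 35
  Task 1: deadline = 36
Priority order (highest first): [2, 3, 5, 4, 6, 1]
Highest priority task = 2

2


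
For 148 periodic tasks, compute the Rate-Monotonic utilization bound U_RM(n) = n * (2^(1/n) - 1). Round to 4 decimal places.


Compute 2^(1/148) = 1.0046944113
Subtract 1: 1.0046944113 - 1 = 0.0046944113
Multiply by n: 148 * 0.0046944113 = 0.6947728724
Round to 4 dp: 0.6948

0.6948


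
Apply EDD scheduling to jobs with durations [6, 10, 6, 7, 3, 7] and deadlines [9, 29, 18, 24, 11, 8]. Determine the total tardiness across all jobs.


Sort by due date (EDD order): [(7, 8), (6, 9), (3, 11), (6, 18), (7, 24), (10, 29)]
Compute completion times and tardiness:
  Job 1: p=7, d=8, C=7, tardiness=max(0,7-8)=0
  Job 2: p=6, d=9, C=13, tardiness=max(0,13-9)=4
  Job 3: p=3, d=11, C=16, tardiness=max(0,16-11)=5
  Job 4: p=6, d=18, C=22, tardiness=max(0,22-18)=4
  Job 5: p=7, d=24, C=29, tardiness=max(0,29-24)=5
  Job 6: p=10, d=29, C=39, tardiness=max(0,39-29)=10
Total tardiness = 28

28


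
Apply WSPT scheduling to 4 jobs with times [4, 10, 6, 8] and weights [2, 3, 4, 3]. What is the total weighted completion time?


Compute p/w ratios and sort ascending (WSPT): [(6, 4), (4, 2), (8, 3), (10, 3)]
Compute weighted completion times:
  Job (p=6,w=4): C=6, w*C=4*6=24
  Job (p=4,w=2): C=10, w*C=2*10=20
  Job (p=8,w=3): C=18, w*C=3*18=54
  Job (p=10,w=3): C=28, w*C=3*28=84
Total weighted completion time = 182

182


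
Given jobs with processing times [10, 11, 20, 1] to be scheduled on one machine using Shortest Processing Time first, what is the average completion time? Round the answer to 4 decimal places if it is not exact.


Sort jobs by processing time (SPT order): [1, 10, 11, 20]
Compute completion times sequentially:
  Job 1: processing = 1, completes at 1
  Job 2: processing = 10, completes at 11
  Job 3: processing = 11, completes at 22
  Job 4: processing = 20, completes at 42
Sum of completion times = 76
Average completion time = 76/4 = 19.0

19.0


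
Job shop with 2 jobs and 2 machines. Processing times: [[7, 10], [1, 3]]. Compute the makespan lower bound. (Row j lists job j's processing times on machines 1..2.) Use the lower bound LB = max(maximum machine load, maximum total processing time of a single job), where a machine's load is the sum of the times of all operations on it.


Machine loads:
  Machine 1: 7 + 1 = 8
  Machine 2: 10 + 3 = 13
Max machine load = 13
Job totals:
  Job 1: 17
  Job 2: 4
Max job total = 17
Lower bound = max(13, 17) = 17

17


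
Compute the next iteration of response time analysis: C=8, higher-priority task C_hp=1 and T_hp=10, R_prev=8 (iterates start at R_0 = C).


R_next = C + ceil(R_prev / T_hp) * C_hp
ceil(8 / 10) = ceil(0.8) = 1
Interference = 1 * 1 = 1
R_next = 8 + 1 = 9

9


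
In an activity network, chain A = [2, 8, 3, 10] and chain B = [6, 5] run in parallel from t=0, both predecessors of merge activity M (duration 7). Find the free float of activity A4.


ES(A4) = sum of predecessors on chain A = 13
EF(A4) = ES + duration = 13 + 10 = 23
Successor of A4 is M. ES(M) = max(sum(A), sum(B)) = max(23, 11) = 23
Free float = ES(successor) - EF(current) = 23 - 23 = 0

0


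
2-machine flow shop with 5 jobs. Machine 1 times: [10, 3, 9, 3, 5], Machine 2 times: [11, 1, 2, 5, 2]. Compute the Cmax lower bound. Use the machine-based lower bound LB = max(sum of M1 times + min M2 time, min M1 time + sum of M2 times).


LB1 = sum(M1 times) + min(M2 times) = 30 + 1 = 31
LB2 = min(M1 times) + sum(M2 times) = 3 + 21 = 24
Lower bound = max(LB1, LB2) = max(31, 24) = 31

31


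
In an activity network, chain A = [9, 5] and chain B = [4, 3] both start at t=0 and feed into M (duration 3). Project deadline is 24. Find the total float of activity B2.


Forward pass: ES(B2) = sum of predecessors on chain B = 4
EF = ES + duration = 4 + 3 = 7
Backward pass: LF(M) = deadline = 24; LS(M) = 24 - 3 = 21
LF(B2) = LS(M) - sum(successors on chain B) = 21 - 0 = 21
LS = LF - duration = 21 - 3 = 18
Total float = LS - ES = 18 - 4 = 14

14


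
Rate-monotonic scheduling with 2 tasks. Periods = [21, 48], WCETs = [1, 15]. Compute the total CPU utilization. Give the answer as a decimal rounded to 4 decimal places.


Compute individual utilizations (exact fractions):
  Task 1: C/T = 1/21 (approx. 0.0476)
  Task 2: C/T = 15/48 = 5/16 (approx. 0.3125)
Total utilization U = 1/21 + 5/16 = 121/336
Rounded to 4 decimal places: U = 0.3601
RM (Liu & Layland) bound for 2 tasks = 0.828427; compare with U = 121/336 (approx. 0.360119)
U <= bound, so schedulable by RM sufficient condition.

0.3601


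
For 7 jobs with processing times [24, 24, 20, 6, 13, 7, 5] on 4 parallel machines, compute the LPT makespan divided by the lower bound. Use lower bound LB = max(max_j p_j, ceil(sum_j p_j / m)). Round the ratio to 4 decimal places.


LPT order: [24, 24, 20, 13, 7, 6, 5]
Machine loads after assignment: [24, 24, 26, 25]
LPT makespan = 26
Lower bound = max(max_job, ceil(total/4)) = max(24, 25) = 25
Ratio = 26 / 25 = 1.04

1.04


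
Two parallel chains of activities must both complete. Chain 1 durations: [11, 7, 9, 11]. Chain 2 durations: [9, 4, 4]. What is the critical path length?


Path A total = 11 + 7 + 9 + 11 = 38
Path B total = 9 + 4 + 4 = 17
Critical path = longest path = max(38, 17) = 38

38


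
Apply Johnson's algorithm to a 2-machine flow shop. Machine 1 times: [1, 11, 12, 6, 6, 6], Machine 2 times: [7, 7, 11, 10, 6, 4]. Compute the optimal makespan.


Apply Johnson's rule:
  Group 1 (a <= b): [(1, 1, 7), (4, 6, 10), (5, 6, 6)]
  Group 2 (a > b): [(3, 12, 11), (2, 11, 7), (6, 6, 4)]
Optimal job order: [1, 4, 5, 3, 2, 6]
Schedule:
  Job 1: M1 done at 1, M2 done at 8
  Job 4: M1 done at 7, M2 done at 18
  Job 5: M1 done at 13, M2 done at 24
  Job 3: M1 done at 25, M2 done at 36
  Job 2: M1 done at 36, M2 done at 43
  Job 6: M1 done at 42, M2 done at 47
Makespan = 47

47


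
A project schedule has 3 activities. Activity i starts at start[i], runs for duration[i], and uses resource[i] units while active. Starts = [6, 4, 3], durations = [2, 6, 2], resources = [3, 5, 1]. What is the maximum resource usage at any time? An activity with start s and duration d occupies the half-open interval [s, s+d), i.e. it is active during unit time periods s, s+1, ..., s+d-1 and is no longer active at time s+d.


Each activity i is active on [start_i, start_i + duration_i).
Compute total resource usage per time slot:
  t=0: active resources = [], total = 0
  t=1: active resources = [], total = 0
  t=2: active resources = [], total = 0
  t=3: active resources = [1], total = 1
  t=4: active resources = [5, 1], total = 6
  t=5: active resources = [5], total = 5
  t=6: active resources = [3, 5], total = 8
  t=7: active resources = [3, 5], total = 8
  t=8: active resources = [5], total = 5
  t=9: active resources = [5], total = 5
Peak resource demand = 8

8


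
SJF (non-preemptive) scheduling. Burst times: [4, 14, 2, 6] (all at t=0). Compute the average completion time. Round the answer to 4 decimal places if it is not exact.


SJF order (ascending): [2, 4, 6, 14]
Completion times:
  Job 1: burst=2, C=2
  Job 2: burst=4, C=6
  Job 3: burst=6, C=12
  Job 4: burst=14, C=26
Average completion = 46/4 = 11.5

11.5


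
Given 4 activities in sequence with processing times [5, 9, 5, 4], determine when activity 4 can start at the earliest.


Activity 4 starts after activities 1 through 3 complete.
Predecessor durations: [5, 9, 5]
ES = 5 + 9 + 5 = 19

19


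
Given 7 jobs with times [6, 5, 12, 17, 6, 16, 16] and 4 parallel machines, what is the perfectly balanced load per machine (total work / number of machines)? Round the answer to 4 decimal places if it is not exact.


Total processing time = 6 + 5 + 12 + 17 + 6 + 16 + 16 = 78
Number of machines = 4
Ideal balanced load = 78 / 4 = 19.5

19.5


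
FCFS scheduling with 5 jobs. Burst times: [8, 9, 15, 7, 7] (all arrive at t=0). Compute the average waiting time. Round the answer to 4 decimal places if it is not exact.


FCFS order (as given): [8, 9, 15, 7, 7]
Waiting times:
  Job 1: wait = 0
  Job 2: wait = 8
  Job 3: wait = 17
  Job 4: wait = 32
  Job 5: wait = 39
Sum of waiting times = 96
Average waiting time = 96/5 = 19.2

19.2


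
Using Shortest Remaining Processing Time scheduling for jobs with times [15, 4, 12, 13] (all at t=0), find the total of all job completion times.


Since all jobs arrive at t=0, SRPT equals SPT ordering.
SPT order: [4, 12, 13, 15]
Completion times:
  Job 1: p=4, C=4
  Job 2: p=12, C=16
  Job 3: p=13, C=29
  Job 4: p=15, C=44
Total completion time = 4 + 16 + 29 + 44 = 93

93


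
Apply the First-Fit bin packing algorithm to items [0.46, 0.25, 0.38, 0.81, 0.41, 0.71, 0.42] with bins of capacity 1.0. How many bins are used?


Place items sequentially using First-Fit:
  Item 0.46 -> new Bin 1
  Item 0.25 -> Bin 1 (now 0.71)
  Item 0.38 -> new Bin 2
  Item 0.81 -> new Bin 3
  Item 0.41 -> Bin 2 (now 0.79)
  Item 0.71 -> new Bin 4
  Item 0.42 -> new Bin 5
Total bins used = 5

5


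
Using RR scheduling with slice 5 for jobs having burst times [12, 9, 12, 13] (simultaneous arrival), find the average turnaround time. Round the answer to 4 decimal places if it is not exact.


Time quantum = 5
Execution trace:
  J1 runs 5 units, time = 5
  J2 runs 5 units, time = 10
  J3 runs 5 units, time = 15
  J4 runs 5 units, time = 20
  J1 runs 5 units, time = 25
  J2 runs 4 units, time = 29
  J3 runs 5 units, time = 34
  J4 runs 5 units, time = 39
  J1 runs 2 units, time = 41
  J3 runs 2 units, time = 43
  J4 runs 3 units, time = 46
Finish times: [41, 29, 43, 46]
Average turnaround = 159/4 = 39.75

39.75


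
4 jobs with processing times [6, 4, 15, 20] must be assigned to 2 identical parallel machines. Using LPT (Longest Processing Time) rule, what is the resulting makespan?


Sort jobs in decreasing order (LPT): [20, 15, 6, 4]
Assign each job to the least loaded machine:
  Machine 1: jobs [20, 4], load = 24
  Machine 2: jobs [15, 6], load = 21
Makespan = max load = 24

24


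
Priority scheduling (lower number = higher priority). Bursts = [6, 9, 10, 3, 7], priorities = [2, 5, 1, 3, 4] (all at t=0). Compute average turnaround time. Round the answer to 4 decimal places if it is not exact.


Sort by priority (ascending = highest first):
Order: [(1, 10), (2, 6), (3, 3), (4, 7), (5, 9)]
Completion times:
  Priority 1, burst=10, C=10
  Priority 2, burst=6, C=16
  Priority 3, burst=3, C=19
  Priority 4, burst=7, C=26
  Priority 5, burst=9, C=35
Average turnaround = 106/5 = 21.2

21.2


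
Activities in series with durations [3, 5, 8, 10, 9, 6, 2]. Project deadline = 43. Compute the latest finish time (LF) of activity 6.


LF(activity 6) = deadline - sum of successor durations
Successors: activities 7 through 7 with durations [2]
Sum of successor durations = 2
LF = 43 - 2 = 41

41


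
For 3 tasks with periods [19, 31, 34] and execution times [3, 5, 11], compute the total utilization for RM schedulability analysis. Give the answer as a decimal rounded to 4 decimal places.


Compute individual utilizations (exact fractions):
  Task 1: C/T = 3/19 (approx. 0.1579)
  Task 2: C/T = 5/31 (approx. 0.1613)
  Task 3: C/T = 11/34 (approx. 0.3235)
Total utilization U = 3/19 + 5/31 + 11/34 = 12871/20026
Rounded to 4 decimal places: U = 0.6427
RM (Liu & Layland) bound for 3 tasks = 0.779763; compare with U = 12871/20026 (approx. 0.642714)
U <= bound, so schedulable by RM sufficient condition.

0.6427


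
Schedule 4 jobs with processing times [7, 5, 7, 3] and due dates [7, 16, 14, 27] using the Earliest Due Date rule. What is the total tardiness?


Sort by due date (EDD order): [(7, 7), (7, 14), (5, 16), (3, 27)]
Compute completion times and tardiness:
  Job 1: p=7, d=7, C=7, tardiness=max(0,7-7)=0
  Job 2: p=7, d=14, C=14, tardiness=max(0,14-14)=0
  Job 3: p=5, d=16, C=19, tardiness=max(0,19-16)=3
  Job 4: p=3, d=27, C=22, tardiness=max(0,22-27)=0
Total tardiness = 3

3


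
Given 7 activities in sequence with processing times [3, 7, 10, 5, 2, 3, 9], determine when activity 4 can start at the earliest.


Activity 4 starts after activities 1 through 3 complete.
Predecessor durations: [3, 7, 10]
ES = 3 + 7 + 10 = 20

20


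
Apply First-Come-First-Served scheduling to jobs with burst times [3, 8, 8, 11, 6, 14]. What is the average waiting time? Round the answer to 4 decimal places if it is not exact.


FCFS order (as given): [3, 8, 8, 11, 6, 14]
Waiting times:
  Job 1: wait = 0
  Job 2: wait = 3
  Job 3: wait = 11
  Job 4: wait = 19
  Job 5: wait = 30
  Job 6: wait = 36
Sum of waiting times = 99
Average waiting time = 99/6 = 16.5

16.5


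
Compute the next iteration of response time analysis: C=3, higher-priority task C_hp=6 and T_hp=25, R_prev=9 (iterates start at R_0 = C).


R_next = C + ceil(R_prev / T_hp) * C_hp
ceil(9 / 25) = ceil(0.36) = 1
Interference = 1 * 6 = 6
R_next = 3 + 6 = 9
R_next = R_prev, so the iteration has converged (response time = 9).

9


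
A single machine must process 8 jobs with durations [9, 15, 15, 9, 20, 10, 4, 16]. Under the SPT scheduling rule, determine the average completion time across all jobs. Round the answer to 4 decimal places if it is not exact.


Sort jobs by processing time (SPT order): [4, 9, 9, 10, 15, 15, 16, 20]
Compute completion times sequentially:
  Job 1: processing = 4, completes at 4
  Job 2: processing = 9, completes at 13
  Job 3: processing = 9, completes at 22
  Job 4: processing = 10, completes at 32
  Job 5: processing = 15, completes at 47
  Job 6: processing = 15, completes at 62
  Job 7: processing = 16, completes at 78
  Job 8: processing = 20, completes at 98
Sum of completion times = 356
Average completion time = 356/8 = 44.5

44.5
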